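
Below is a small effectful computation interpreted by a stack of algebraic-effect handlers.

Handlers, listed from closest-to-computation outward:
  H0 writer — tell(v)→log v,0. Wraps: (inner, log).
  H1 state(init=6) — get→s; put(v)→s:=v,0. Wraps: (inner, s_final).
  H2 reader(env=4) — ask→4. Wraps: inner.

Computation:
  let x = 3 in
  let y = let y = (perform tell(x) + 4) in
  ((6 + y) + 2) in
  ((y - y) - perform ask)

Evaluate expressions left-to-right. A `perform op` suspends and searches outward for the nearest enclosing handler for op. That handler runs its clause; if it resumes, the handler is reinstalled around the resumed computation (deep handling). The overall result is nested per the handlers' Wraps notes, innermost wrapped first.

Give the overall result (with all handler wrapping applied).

Answer: ((-4, (3)), 6)

Step-by-step:
tell(3) @ H0 ⇒ log+=3
ask @ H2 ⇒ 4
H0 returns (-4, (3))
H1 returns ((-4, (3)), 6)
H2 returns ((-4, (3)), 6)
= ((-4, (3)), 6)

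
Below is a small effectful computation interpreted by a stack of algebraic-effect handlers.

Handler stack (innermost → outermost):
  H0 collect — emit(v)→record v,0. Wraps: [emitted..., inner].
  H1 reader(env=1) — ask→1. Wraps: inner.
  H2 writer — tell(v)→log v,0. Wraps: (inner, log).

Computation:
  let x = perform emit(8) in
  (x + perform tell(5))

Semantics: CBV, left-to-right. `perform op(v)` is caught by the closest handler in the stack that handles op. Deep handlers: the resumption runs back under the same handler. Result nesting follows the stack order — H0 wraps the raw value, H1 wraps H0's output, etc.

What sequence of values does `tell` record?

Answer: (5)

Step-by-step:
emit(8) @ H0 ⇒ out+=8
tell(5) @ H2 ⇒ log+=5
H0 returns [8, 0]
H1 returns [8, 0]
H2 returns ([8, 0], (5))
= ([8, 0], (5))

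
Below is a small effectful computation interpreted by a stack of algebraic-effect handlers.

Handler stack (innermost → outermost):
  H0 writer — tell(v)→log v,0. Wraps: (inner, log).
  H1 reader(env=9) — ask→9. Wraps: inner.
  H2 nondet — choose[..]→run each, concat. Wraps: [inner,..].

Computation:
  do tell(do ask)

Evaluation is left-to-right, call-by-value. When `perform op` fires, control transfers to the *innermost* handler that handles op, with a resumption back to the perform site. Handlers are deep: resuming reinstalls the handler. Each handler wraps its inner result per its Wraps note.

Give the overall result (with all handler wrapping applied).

Evaluation trace:
ask @ H1 ⇒ 9
tell(9) @ H0 ⇒ log+=9
H0 returns (0, (9))
H1 returns (0, (9))
H2 returns [(0, (9))]
= [(0, (9))]

Answer: [(0, (9))]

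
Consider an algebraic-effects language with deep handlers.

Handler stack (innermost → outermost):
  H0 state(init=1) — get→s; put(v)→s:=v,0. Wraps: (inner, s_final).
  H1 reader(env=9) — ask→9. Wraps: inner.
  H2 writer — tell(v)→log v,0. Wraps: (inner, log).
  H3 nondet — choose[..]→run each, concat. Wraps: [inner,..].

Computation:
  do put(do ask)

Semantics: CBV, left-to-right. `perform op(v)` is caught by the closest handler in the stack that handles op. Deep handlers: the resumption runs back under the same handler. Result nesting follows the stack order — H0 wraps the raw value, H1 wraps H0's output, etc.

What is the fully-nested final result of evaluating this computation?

Step-by-step:
ask @ H1 ⇒ 9
put(9) @ H0 ⇒ s:=9
H0 returns (0, 9)
H1 returns (0, 9)
H2 returns ((0, 9), ())
H3 returns [((0, 9), ())]
= [((0, 9), ())]

Answer: [((0, 9), ())]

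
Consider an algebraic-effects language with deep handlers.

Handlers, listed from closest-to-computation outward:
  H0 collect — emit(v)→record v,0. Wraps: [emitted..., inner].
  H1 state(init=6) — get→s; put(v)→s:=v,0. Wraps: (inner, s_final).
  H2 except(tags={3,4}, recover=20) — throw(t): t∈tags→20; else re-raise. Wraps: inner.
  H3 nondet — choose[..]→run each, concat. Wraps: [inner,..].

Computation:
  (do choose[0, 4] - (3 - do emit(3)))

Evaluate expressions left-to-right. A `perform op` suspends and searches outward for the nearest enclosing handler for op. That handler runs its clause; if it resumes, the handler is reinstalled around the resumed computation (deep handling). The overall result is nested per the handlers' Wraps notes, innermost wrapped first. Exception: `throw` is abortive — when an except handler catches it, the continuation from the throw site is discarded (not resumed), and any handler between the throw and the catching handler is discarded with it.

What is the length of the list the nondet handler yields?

Step-by-step:
choose[0, 4] @ H3
  branch[0] choose=0:
    emit(3) @ H0 ⇒ out+=3
    H0 returns [3, -3]
    H1 returns ([3, -3], 6)
    H2 returns ([3, -3], 6)
    H3 returns [([3, -3], 6)]
  branch[1] choose=4:
    emit(3) @ H0 ⇒ out+=3
    H0 returns [3, 1]
    H1 returns ([3, 1], 6)
    H2 returns ([3, 1], 6)
    H3 returns [([3, 1], 6)]
= [([3, -3], 6), ([3, 1], 6)]

Answer: 2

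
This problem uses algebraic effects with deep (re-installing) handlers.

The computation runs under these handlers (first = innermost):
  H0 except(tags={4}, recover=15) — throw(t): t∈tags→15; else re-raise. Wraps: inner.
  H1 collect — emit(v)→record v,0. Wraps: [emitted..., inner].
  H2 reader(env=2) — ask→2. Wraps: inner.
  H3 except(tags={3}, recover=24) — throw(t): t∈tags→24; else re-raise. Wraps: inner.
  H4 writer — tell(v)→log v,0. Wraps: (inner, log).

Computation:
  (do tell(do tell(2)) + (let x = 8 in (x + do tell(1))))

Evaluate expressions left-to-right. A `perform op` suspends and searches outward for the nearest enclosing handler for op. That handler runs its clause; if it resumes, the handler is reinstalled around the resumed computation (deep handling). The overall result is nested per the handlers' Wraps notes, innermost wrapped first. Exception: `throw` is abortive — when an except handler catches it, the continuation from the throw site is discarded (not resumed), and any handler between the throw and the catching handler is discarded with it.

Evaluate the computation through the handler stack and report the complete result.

Answer: ([8], (2, 0, 1))

Evaluation trace:
tell(2) @ H4 ⇒ log+=2
tell(0) @ H4 ⇒ log+=0
tell(1) @ H4 ⇒ log+=1
H0 returns 8
H1 returns [8]
H2 returns [8]
H3 returns [8]
H4 returns ([8], (2, 0, 1))
= ([8], (2, 0, 1))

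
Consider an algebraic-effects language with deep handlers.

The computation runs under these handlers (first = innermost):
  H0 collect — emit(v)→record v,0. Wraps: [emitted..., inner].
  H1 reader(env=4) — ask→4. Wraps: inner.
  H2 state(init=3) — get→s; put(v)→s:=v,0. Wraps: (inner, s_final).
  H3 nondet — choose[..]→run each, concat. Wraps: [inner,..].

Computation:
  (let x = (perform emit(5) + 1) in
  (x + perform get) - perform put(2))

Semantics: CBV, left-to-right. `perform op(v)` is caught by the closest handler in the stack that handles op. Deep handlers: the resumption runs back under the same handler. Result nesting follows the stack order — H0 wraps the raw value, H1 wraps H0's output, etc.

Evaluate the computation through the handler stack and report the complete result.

Evaluation trace:
emit(5) @ H0 ⇒ out+=5
get @ H2 ⇒ 3
put(2) @ H2 ⇒ s:=2
H0 returns [5, 4]
H1 returns [5, 4]
H2 returns ([5, 4], 2)
H3 returns [([5, 4], 2)]
= [([5, 4], 2)]

Answer: [([5, 4], 2)]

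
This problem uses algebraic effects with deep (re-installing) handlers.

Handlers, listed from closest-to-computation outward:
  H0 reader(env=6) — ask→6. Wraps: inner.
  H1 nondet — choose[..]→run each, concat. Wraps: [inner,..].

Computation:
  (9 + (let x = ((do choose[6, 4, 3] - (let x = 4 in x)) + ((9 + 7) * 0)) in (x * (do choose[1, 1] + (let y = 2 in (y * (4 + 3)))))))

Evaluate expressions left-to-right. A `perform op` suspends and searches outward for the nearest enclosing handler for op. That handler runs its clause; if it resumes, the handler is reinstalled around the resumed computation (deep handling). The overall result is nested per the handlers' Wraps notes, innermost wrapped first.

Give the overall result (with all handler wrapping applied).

Working:
choose[6, 4, 3] @ H1
  branch[0] choose=6:
    choose[1, 1] @ H1
      branch[0] choose=1:
        H0 returns 39
        H1 returns [39]
      branch[1] choose=1:
        H0 returns 39
        H1 returns [39]
  branch[1] choose=4:
    choose[1, 1] @ H1
      branch[0] choose=1:
        H0 returns 9
        H1 returns [9]
      branch[1] choose=1:
        H0 returns 9
        H1 returns [9]
  branch[2] choose=3:
    choose[1, 1] @ H1
      branch[0] choose=1:
        H0 returns -6
        H1 returns [-6]
      branch[1] choose=1:
        H0 returns -6
        H1 returns [-6]
= [39, 39, 9, 9, -6, -6]

Answer: [39, 39, 9, 9, -6, -6]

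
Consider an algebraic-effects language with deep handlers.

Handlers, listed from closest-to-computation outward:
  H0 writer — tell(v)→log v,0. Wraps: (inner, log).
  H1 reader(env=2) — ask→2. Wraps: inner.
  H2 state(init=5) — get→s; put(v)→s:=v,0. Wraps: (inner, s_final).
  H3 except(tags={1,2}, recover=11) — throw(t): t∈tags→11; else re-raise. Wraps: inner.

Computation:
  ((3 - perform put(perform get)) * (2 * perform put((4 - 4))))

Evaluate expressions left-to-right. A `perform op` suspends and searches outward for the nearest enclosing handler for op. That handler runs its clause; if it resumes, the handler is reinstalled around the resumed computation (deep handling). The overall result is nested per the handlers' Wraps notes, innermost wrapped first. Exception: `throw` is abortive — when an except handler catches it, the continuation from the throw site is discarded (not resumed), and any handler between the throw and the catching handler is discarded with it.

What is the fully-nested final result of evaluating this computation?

Answer: ((0, ()), 0)

Step-by-step:
get @ H2 ⇒ 5
put(5) @ H2 ⇒ s:=5
put(0) @ H2 ⇒ s:=0
H0 returns (0, ())
H1 returns (0, ())
H2 returns ((0, ()), 0)
H3 returns ((0, ()), 0)
= ((0, ()), 0)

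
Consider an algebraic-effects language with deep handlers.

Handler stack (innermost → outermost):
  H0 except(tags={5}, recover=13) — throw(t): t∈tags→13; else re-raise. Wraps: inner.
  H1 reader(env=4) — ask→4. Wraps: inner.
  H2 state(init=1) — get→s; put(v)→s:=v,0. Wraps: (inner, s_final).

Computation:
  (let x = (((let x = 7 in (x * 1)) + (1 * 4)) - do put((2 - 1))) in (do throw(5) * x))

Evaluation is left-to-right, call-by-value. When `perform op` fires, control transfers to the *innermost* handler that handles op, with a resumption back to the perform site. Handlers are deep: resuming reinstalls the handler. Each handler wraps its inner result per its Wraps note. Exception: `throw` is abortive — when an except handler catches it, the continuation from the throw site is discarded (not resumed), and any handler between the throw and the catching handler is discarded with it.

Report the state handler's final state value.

Step-by-step:
put(1) @ H2 ⇒ s:=1
throw(5) @ H0 caught ⇒ 13
H1 returns 13
H2 returns (13, 1)
= (13, 1)

Answer: 1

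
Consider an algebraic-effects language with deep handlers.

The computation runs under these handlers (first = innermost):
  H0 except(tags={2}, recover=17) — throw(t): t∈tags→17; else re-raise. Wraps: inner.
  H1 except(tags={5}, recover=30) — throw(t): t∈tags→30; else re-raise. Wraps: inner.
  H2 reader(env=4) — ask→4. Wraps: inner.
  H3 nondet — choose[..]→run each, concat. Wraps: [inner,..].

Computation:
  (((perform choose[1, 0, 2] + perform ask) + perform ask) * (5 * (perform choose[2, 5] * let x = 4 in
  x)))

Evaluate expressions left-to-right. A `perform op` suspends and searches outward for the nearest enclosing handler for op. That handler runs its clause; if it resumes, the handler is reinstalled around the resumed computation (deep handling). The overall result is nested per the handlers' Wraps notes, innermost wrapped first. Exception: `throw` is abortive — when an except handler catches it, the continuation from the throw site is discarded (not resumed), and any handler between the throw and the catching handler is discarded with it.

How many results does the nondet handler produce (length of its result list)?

Step-by-step:
choose[1, 0, 2] @ H3
  branch[0] choose=1:
    ask @ H2 ⇒ 4
    ask @ H2 ⇒ 4
    choose[2, 5] @ H3
      branch[0] choose=2:
        H0 returns 360
        H1 returns 360
        H2 returns 360
        H3 returns [360]
      branch[1] choose=5:
        H0 returns 900
        H1 returns 900
        H2 returns 900
        H3 returns [900]
  branch[1] choose=0:
    ask @ H2 ⇒ 4
    ask @ H2 ⇒ 4
    choose[2, 5] @ H3
      branch[0] choose=2:
        H0 returns 320
        H1 returns 320
        H2 returns 320
        H3 returns [320]
      branch[1] choose=5:
        H0 returns 800
        H1 returns 800
        H2 returns 800
        H3 returns [800]
  branch[2] choose=2:
    ask @ H2 ⇒ 4
    ask @ H2 ⇒ 4
    choose[2, 5] @ H3
      branch[0] choose=2:
        H0 returns 400
        H1 returns 400
        H2 returns 400
        H3 returns [400]
      branch[1] choose=5:
        H0 returns 1000
        H1 returns 1000
        H2 returns 1000
        H3 returns [1000]
= [360, 900, 320, 800, 400, 1000]

Answer: 6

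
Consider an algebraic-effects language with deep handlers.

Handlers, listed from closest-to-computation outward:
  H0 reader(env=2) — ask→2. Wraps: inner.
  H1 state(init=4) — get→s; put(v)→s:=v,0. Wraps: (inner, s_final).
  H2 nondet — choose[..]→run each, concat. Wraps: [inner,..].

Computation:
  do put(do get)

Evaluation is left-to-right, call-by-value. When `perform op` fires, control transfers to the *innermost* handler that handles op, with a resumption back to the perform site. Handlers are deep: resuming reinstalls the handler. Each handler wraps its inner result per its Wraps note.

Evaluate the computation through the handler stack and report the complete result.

Working:
get @ H1 ⇒ 4
put(4) @ H1 ⇒ s:=4
H0 returns 0
H1 returns (0, 4)
H2 returns [(0, 4)]
= [(0, 4)]

Answer: [(0, 4)]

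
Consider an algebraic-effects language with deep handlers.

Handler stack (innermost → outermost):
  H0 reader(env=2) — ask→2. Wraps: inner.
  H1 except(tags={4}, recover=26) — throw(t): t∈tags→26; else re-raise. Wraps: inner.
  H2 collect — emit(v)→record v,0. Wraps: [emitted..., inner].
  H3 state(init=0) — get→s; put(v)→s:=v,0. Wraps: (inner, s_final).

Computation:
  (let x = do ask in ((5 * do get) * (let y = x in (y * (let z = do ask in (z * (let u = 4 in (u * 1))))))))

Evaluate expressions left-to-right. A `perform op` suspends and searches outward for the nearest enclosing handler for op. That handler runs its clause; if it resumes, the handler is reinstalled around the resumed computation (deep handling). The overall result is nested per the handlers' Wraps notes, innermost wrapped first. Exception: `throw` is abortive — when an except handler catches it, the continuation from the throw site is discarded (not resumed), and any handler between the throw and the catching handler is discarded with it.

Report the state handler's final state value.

Answer: 0

Evaluation trace:
ask @ H0 ⇒ 2
get @ H3 ⇒ 0
ask @ H0 ⇒ 2
H0 returns 0
H1 returns 0
H2 returns [0]
H3 returns ([0], 0)
= ([0], 0)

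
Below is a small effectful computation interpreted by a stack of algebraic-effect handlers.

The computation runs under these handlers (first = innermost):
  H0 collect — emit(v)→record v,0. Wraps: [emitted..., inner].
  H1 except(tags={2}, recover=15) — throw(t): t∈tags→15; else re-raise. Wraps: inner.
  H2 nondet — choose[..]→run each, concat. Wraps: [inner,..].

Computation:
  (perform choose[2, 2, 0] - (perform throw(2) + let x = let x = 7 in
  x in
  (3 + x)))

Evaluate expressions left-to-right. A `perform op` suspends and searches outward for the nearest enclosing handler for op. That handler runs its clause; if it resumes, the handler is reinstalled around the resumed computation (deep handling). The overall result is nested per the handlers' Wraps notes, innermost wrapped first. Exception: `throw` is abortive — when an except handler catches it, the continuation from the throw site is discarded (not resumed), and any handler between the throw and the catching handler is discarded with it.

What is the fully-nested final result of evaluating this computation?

Answer: [15, 15, 15]

Step-by-step:
choose[2, 2, 0] @ H2
  branch[0] choose=2:
    throw(2) @ H1 caught ⇒ 15
    H2 returns [15]
  branch[1] choose=2:
    throw(2) @ H1 caught ⇒ 15
    H2 returns [15]
  branch[2] choose=0:
    throw(2) @ H1 caught ⇒ 15
    H2 returns [15]
= [15, 15, 15]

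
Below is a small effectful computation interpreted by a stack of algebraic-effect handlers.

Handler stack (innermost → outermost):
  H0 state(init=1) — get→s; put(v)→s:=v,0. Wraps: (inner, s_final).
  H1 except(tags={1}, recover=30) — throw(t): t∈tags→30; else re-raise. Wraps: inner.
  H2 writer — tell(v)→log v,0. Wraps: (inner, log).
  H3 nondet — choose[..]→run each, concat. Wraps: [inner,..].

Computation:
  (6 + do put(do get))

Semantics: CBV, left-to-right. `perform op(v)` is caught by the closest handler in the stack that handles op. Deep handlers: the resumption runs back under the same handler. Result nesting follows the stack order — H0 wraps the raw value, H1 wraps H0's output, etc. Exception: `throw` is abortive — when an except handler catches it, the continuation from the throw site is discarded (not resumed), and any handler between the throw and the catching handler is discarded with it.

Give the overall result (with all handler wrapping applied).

Answer: [((6, 1), ())]

Working:
get @ H0 ⇒ 1
put(1) @ H0 ⇒ s:=1
H0 returns (6, 1)
H1 returns (6, 1)
H2 returns ((6, 1), ())
H3 returns [((6, 1), ())]
= [((6, 1), ())]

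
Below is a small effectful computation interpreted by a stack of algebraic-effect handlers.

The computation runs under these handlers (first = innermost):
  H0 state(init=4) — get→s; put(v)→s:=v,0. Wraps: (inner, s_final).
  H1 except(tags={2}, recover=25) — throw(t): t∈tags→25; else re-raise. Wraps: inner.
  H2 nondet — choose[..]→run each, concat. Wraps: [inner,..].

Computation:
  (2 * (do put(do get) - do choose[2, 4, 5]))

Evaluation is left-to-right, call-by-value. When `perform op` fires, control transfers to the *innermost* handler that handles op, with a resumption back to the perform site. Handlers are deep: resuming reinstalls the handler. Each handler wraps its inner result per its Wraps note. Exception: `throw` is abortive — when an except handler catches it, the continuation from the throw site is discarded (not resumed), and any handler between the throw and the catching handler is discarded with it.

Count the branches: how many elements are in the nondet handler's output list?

Answer: 3

Step-by-step:
get @ H0 ⇒ 4
put(4) @ H0 ⇒ s:=4
choose[2, 4, 5] @ H2
  branch[0] choose=2:
    H0 returns (-4, 4)
    H1 returns (-4, 4)
    H2 returns [(-4, 4)]
  branch[1] choose=4:
    H0 returns (-8, 4)
    H1 returns (-8, 4)
    H2 returns [(-8, 4)]
  branch[2] choose=5:
    H0 returns (-10, 4)
    H1 returns (-10, 4)
    H2 returns [(-10, 4)]
= [(-4, 4), (-8, 4), (-10, 4)]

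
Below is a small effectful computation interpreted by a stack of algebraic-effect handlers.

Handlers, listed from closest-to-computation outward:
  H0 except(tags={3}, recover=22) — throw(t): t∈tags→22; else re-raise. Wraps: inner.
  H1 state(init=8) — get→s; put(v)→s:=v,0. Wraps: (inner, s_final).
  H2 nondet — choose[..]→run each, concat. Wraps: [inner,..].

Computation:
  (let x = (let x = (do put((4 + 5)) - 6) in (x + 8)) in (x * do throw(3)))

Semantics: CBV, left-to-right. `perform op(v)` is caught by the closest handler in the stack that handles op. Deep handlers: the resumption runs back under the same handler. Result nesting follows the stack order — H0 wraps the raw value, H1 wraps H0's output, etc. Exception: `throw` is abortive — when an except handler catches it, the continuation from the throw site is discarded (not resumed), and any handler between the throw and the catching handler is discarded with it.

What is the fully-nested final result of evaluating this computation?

Answer: [(22, 9)]

Working:
put(9) @ H1 ⇒ s:=9
throw(3) @ H0 caught ⇒ 22
H1 returns (22, 9)
H2 returns [(22, 9)]
= [(22, 9)]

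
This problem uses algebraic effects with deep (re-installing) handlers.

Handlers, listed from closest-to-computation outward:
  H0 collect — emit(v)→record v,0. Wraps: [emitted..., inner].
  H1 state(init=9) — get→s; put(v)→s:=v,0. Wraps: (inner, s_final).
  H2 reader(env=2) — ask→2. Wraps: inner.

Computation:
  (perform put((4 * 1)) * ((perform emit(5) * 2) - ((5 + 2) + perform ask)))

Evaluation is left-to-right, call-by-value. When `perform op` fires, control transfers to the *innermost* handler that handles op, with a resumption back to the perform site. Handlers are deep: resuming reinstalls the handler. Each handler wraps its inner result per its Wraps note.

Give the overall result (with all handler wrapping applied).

Answer: ([5, 0], 4)

Step-by-step:
put(4) @ H1 ⇒ s:=4
emit(5) @ H0 ⇒ out+=5
ask @ H2 ⇒ 2
H0 returns [5, 0]
H1 returns ([5, 0], 4)
H2 returns ([5, 0], 4)
= ([5, 0], 4)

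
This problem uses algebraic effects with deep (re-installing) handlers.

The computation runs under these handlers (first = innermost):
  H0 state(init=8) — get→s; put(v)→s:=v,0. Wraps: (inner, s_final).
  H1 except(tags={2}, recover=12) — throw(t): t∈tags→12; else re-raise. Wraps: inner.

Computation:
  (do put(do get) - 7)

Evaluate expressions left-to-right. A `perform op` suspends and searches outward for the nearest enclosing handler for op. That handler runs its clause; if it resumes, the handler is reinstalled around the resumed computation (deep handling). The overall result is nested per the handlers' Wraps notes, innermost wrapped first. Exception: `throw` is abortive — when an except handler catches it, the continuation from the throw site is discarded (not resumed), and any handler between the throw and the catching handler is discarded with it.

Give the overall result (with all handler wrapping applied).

Answer: (-7, 8)

Working:
get @ H0 ⇒ 8
put(8) @ H0 ⇒ s:=8
H0 returns (-7, 8)
H1 returns (-7, 8)
= (-7, 8)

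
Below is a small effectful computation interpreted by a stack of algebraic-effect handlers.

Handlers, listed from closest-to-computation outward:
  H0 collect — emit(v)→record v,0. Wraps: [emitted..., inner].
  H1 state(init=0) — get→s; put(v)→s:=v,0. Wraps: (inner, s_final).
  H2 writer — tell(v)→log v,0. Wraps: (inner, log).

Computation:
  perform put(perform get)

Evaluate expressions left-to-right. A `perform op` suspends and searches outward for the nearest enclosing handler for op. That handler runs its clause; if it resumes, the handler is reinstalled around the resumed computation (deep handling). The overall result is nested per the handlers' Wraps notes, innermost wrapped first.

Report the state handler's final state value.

Working:
get @ H1 ⇒ 0
put(0) @ H1 ⇒ s:=0
H0 returns [0]
H1 returns ([0], 0)
H2 returns (([0], 0), ())
= (([0], 0), ())

Answer: 0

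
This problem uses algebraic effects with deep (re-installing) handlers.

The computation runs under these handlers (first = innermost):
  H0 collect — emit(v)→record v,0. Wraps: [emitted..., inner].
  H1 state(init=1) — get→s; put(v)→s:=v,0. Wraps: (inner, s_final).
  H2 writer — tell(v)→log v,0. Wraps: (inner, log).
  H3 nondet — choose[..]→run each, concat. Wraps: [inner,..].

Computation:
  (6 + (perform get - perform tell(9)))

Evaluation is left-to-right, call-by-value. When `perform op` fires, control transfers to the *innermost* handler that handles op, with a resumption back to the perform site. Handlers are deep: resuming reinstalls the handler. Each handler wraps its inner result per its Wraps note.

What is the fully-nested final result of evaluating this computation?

Working:
get @ H1 ⇒ 1
tell(9) @ H2 ⇒ log+=9
H0 returns [7]
H1 returns ([7], 1)
H2 returns (([7], 1), (9))
H3 returns [(([7], 1), (9))]
= [(([7], 1), (9))]

Answer: [(([7], 1), (9))]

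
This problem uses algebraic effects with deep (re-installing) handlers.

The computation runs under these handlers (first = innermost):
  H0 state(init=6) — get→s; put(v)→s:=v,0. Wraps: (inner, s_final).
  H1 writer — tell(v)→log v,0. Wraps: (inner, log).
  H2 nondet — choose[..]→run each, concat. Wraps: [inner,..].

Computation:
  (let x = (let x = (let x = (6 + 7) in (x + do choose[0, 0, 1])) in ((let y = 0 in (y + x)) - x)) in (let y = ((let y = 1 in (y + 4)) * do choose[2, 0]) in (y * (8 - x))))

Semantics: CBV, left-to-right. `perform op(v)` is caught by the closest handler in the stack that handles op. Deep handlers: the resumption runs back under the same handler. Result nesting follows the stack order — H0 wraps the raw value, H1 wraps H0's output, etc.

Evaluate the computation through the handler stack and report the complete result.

Evaluation trace:
choose[0, 0, 1] @ H2
  branch[0] choose=0:
    choose[2, 0] @ H2
      branch[0] choose=2:
        H0 returns (80, 6)
        H1 returns ((80, 6), ())
        H2 returns [((80, 6), ())]
      branch[1] choose=0:
        H0 returns (0, 6)
        H1 returns ((0, 6), ())
        H2 returns [((0, 6), ())]
  branch[1] choose=0:
    choose[2, 0] @ H2
      branch[0] choose=2:
        H0 returns (80, 6)
        H1 returns ((80, 6), ())
        H2 returns [((80, 6), ())]
      branch[1] choose=0:
        H0 returns (0, 6)
        H1 returns ((0, 6), ())
        H2 returns [((0, 6), ())]
  branch[2] choose=1:
    choose[2, 0] @ H2
      branch[0] choose=2:
        H0 returns (80, 6)
        H1 returns ((80, 6), ())
        H2 returns [((80, 6), ())]
      branch[1] choose=0:
        H0 returns (0, 6)
        H1 returns ((0, 6), ())
        H2 returns [((0, 6), ())]
= [((80, 6), ()), ((0, 6), ()), ((80, 6), ()), ((0, 6), ()), ((80, 6), ()), ((0, 6), ())]

Answer: [((80, 6), ()), ((0, 6), ()), ((80, 6), ()), ((0, 6), ()), ((80, 6), ()), ((0, 6), ())]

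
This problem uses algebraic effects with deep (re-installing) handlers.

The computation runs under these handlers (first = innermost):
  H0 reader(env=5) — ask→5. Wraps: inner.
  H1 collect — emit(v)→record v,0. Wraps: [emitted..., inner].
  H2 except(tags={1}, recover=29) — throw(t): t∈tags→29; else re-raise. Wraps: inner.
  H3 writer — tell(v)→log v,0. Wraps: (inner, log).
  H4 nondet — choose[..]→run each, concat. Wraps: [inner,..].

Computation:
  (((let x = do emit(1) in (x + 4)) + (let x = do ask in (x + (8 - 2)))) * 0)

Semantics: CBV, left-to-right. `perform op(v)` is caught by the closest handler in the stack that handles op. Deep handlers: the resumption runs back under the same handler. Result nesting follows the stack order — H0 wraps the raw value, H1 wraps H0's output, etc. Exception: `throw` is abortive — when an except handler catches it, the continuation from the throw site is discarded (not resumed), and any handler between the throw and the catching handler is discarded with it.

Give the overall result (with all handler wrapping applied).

Answer: [([1, 0], ())]

Step-by-step:
emit(1) @ H1 ⇒ out+=1
ask @ H0 ⇒ 5
H0 returns 0
H1 returns [1, 0]
H2 returns [1, 0]
H3 returns ([1, 0], ())
H4 returns [([1, 0], ())]
= [([1, 0], ())]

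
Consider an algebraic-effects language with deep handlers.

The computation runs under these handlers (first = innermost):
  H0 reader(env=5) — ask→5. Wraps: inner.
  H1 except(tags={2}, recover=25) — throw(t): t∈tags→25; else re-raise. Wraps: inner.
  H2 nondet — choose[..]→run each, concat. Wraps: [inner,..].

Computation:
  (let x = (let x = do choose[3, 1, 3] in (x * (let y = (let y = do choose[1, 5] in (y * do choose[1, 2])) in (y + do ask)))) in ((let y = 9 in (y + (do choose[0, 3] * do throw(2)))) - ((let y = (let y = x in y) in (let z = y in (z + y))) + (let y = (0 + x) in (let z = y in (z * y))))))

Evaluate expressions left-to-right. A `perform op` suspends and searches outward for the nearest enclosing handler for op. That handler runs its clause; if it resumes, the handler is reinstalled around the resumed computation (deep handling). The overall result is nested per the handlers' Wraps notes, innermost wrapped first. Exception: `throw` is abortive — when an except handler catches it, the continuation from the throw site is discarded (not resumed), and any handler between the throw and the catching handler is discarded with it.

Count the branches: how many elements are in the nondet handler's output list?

Answer: 24

Evaluation trace:
choose[3, 1, 3] @ H2
  branch[0] choose=3:
    choose[1, 5] @ H2
      branch[0] choose=1:
        choose[1, 2] @ H2
          branch[0] choose=1:
            ask @ H0 ⇒ 5
            choose[0, 3] @ H2
              branch[0] choose=0:
                throw(2) @ H1 caught ⇒ 25
                H2 returns [25]
              branch[1] choose=3:
                throw(2) @ H1 caught ⇒ 25
                H2 returns [25]
          branch[1] choose=2:
            ask @ H0 ⇒ 5
            choose[0, 3] @ H2
              branch[0] choose=0:
                throw(2) @ H1 caught ⇒ 25
                H2 returns [25]
              branch[1] choose=3:
                throw(2) @ H1 caught ⇒ 25
                H2 returns [25]
      branch[1] choose=5:
        choose[1, 2] @ H2
          branch[0] choose=1:
            ask @ H0 ⇒ 5
            choose[0, 3] @ H2
              branch[0] choose=0:
                throw(2) @ H1 caught ⇒ 25
                H2 returns [25]
              branch[1] choose=3:
                throw(2) @ H1 caught ⇒ 25
                H2 returns [25]
          branch[1] choose=2:
            ask @ H0 ⇒ 5
            choose[0, 3] @ H2
              branch[0] choose=0:
                throw(2) @ H1 caught ⇒ 25
                H2 returns [25]
              branch[1] choose=3:
                throw(2) @ H1 caught ⇒ 25
                H2 returns [25]
  branch[1] choose=1:
    choose[1, 5] @ H2
      branch[0] choose=1:
        choose[1, 2] @ H2
          branch[0] choose=1:
            ask @ H0 ⇒ 5
            choose[0, 3] @ H2
              branch[0] choose=0:
                throw(2) @ H1 caught ⇒ 25
                H2 returns [25]
              branch[1] choose=3:
                throw(2) @ H1 caught ⇒ 25
                H2 returns [25]
          branch[1] choose=2:
            ask @ H0 ⇒ 5
            choose[0, 3] @ H2
              branch[0] choose=0:
                throw(2) @ H1 caught ⇒ 25
                H2 returns [25]
              branch[1] choose=3:
                throw(2) @ H1 caught ⇒ 25
                H2 returns [25]
      branch[1] choose=5:
        choose[1, 2] @ H2
          branch[0] choose=1:
            ask @ H0 ⇒ 5
            choose[0, 3] @ H2
              branch[0] choose=0:
                throw(2) @ H1 caught ⇒ 25
                H2 returns [25]
              branch[1] choose=3:
                throw(2) @ H1 caught ⇒ 25
                H2 returns [25]
          branch[1] choose=2:
            ask @ H0 ⇒ 5
            choose[0, 3] @ H2
              branch[0] choose=0:
                throw(2) @ H1 caught ⇒ 25
                H2 returns [25]
              branch[1] choose=3:
                throw(2) @ H1 caught ⇒ 25
                H2 returns [25]
  branch[2] choose=3:
    choose[1, 5] @ H2
      branch[0] choose=1:
        choose[1, 2] @ H2
          branch[0] choose=1:
            ask @ H0 ⇒ 5
            choose[0, 3] @ H2
              branch[0] choose=0:
                throw(2) @ H1 caught ⇒ 25
                H2 returns [25]
              branch[1] choose=3:
                throw(2) @ H1 caught ⇒ 25
                H2 returns [25]
          branch[1] choose=2:
            ask @ H0 ⇒ 5
            choose[0, 3] @ H2
              branch[0] choose=0:
                throw(2) @ H1 caught ⇒ 25
                H2 returns [25]
              branch[1] choose=3:
                throw(2) @ H1 caught ⇒ 25
                H2 returns [25]
      branch[1] choose=5:
        choose[1, 2] @ H2
          branch[0] choose=1:
            ask @ H0 ⇒ 5
            choose[0, 3] @ H2
              branch[0] choose=0:
                throw(2) @ H1 caught ⇒ 25
                H2 returns [25]
              branch[1] choose=3:
                throw(2) @ H1 caught ⇒ 25
                H2 returns [25]
          branch[1] choose=2:
            ask @ H0 ⇒ 5
            choose[0, 3] @ H2
              branch[0] choose=0:
                throw(2) @ H1 caught ⇒ 25
                H2 returns [25]
              branch[1] choose=3:
                throw(2) @ H1 caught ⇒ 25
                H2 returns [25]
= [25, 25, 25, 25, 25, 25, 25, 25, 25, 25, 25, 25, 25, 25, 25, 25, 25, 25, 25, 25, 25, 25, 25, 25]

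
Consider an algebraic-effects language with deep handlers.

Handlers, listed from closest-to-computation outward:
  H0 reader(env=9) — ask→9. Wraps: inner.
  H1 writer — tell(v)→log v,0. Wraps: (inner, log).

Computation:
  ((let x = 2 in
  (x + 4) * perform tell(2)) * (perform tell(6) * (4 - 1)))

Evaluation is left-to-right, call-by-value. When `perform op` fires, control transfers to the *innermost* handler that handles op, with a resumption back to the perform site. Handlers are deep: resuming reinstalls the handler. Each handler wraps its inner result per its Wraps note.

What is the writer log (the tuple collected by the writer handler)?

Evaluation trace:
tell(2) @ H1 ⇒ log+=2
tell(6) @ H1 ⇒ log+=6
H0 returns 0
H1 returns (0, (2, 6))
= (0, (2, 6))

Answer: (2, 6)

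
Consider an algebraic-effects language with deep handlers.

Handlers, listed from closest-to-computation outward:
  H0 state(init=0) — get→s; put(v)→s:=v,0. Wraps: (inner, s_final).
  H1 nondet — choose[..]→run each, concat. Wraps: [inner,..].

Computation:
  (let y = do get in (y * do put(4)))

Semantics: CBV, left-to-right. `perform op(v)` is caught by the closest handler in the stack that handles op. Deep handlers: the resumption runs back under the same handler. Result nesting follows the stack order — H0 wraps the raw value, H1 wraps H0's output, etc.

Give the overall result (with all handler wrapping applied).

Answer: [(0, 4)]

Working:
get @ H0 ⇒ 0
put(4) @ H0 ⇒ s:=4
H0 returns (0, 4)
H1 returns [(0, 4)]
= [(0, 4)]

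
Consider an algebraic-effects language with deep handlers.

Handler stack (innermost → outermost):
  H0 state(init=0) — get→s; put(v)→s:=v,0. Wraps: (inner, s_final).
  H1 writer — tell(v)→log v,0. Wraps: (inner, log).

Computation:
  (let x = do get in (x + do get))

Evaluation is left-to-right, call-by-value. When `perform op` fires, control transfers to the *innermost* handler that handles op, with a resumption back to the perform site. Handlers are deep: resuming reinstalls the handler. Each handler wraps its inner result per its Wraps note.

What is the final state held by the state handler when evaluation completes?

Answer: 0

Evaluation trace:
get @ H0 ⇒ 0
get @ H0 ⇒ 0
H0 returns (0, 0)
H1 returns ((0, 0), ())
= ((0, 0), ())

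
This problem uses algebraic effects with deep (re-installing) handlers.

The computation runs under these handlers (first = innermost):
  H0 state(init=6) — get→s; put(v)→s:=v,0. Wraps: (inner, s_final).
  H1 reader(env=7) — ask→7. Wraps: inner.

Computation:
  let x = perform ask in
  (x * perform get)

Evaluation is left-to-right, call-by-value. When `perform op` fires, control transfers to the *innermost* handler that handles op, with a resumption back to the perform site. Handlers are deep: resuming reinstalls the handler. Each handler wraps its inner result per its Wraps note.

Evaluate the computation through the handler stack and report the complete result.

Step-by-step:
ask @ H1 ⇒ 7
get @ H0 ⇒ 6
H0 returns (42, 6)
H1 returns (42, 6)
= (42, 6)

Answer: (42, 6)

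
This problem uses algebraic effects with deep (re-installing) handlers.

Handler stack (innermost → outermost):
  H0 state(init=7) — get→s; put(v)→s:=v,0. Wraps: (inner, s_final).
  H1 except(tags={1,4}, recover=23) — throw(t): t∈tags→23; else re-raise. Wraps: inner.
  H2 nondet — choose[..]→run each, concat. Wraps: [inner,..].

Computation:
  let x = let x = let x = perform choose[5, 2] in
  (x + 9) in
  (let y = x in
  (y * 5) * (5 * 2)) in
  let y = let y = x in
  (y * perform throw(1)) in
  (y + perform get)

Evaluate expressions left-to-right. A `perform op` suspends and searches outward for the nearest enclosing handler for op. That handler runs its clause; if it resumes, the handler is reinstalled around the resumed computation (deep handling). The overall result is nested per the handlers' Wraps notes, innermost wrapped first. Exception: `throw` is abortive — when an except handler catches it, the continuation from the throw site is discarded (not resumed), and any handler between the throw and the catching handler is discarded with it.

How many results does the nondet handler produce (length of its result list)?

Answer: 2

Step-by-step:
choose[5, 2] @ H2
  branch[0] choose=5:
    throw(1) @ H1 caught ⇒ 23
    H2 returns [23]
  branch[1] choose=2:
    throw(1) @ H1 caught ⇒ 23
    H2 returns [23]
= [23, 23]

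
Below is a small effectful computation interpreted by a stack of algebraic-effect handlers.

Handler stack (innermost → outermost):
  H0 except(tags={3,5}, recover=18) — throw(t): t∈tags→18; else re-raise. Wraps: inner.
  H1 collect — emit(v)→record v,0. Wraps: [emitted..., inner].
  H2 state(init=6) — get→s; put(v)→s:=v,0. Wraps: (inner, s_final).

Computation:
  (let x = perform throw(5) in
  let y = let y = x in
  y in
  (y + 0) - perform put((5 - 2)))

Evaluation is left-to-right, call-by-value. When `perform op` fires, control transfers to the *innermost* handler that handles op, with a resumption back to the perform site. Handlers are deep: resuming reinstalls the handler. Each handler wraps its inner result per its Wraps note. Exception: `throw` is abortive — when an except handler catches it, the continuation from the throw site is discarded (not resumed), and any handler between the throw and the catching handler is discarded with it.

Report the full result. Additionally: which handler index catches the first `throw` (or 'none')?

Working:
throw(5) @ H0 caught ⇒ 18
H1 returns [18]
H2 returns ([18], 6)
= ([18], 6)

Answer: ([18], 6) ; first throw caught by: H0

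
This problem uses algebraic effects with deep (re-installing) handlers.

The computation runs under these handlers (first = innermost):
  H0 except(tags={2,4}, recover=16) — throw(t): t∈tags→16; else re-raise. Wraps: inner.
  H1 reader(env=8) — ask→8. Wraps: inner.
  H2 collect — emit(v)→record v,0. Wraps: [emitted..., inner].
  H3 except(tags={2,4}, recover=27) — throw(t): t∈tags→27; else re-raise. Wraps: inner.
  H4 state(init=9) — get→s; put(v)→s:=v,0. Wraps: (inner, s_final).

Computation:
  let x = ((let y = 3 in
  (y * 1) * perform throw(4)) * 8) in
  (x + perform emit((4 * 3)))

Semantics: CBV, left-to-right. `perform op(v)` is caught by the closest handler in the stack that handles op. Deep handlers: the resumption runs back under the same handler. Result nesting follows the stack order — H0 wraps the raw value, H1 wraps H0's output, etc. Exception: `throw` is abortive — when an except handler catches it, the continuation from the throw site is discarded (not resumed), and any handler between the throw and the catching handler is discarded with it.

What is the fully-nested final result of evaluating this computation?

Step-by-step:
throw(4) @ H0 caught ⇒ 16
H1 returns 16
H2 returns [16]
H3 returns [16]
H4 returns ([16], 9)
= ([16], 9)

Answer: ([16], 9)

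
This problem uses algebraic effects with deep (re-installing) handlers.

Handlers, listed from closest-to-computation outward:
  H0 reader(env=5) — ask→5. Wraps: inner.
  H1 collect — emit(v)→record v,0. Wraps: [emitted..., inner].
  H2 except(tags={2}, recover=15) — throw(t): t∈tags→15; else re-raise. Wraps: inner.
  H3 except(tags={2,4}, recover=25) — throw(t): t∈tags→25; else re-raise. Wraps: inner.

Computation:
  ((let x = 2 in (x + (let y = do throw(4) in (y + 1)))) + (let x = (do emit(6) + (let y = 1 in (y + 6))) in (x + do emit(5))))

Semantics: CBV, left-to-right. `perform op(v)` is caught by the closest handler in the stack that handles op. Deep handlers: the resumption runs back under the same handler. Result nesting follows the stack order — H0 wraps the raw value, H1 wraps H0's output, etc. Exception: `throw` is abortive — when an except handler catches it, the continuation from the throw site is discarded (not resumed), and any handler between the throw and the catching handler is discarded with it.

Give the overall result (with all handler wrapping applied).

Answer: 25

Step-by-step:
throw(4) @ H2 re-raised
throw(4) @ H3 caught ⇒ 25
= 25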